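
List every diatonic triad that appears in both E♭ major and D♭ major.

Fm, A♭

Triads in E♭ major: E♭ (I), Fm (ii), Gm (iii), A♭ (IV), B♭ (V), Cm (vi), Ddim (vii°).
Triads in D♭ major: D♭ (I), E♭m (ii), Fm (iii), G♭ (IV), A♭ (V), B♭m (vi), Cdim (vii°).
Shared triads with their functions: Fm (ii in E♭ major, iii in D♭ major); A♭ (IV in E♭ major, V in D♭ major).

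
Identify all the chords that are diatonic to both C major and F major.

Triads in C major: C (I), Dm (ii), Em (iii), F (IV), G (V), Am (vi), Bdim (vii°).
Triads in F major: F (I), Gm (ii), Am (iii), Bb (IV), C (V), Dm (vi), Edim (vii°).
Shared triads with their functions: C (I in C major, V in F major); Dm (ii in C major, vi in F major); F (IV in C major, I in F major); Am (vi in C major, iii in F major).

C, Dm, F, Am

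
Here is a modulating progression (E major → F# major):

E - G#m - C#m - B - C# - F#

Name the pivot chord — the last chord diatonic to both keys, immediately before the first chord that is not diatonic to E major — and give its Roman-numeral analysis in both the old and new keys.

B — V in E major, IV in F# major

Chords diatonic to E major: E, F#m, G#m, A, B, C#m, D#dim.
Reading the progression, the first chord not in that set is C#, so the modulation leaves E major there.
The chord immediately before C# is B, which is diatonic to both keys: V in E major and IV in F# major.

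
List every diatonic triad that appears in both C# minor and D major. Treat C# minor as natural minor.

Triads in C# minor (natural minor): C#m (i), D#dim (ii°), E (III), F#m (iv), G#m (v), A (VI), B (VII).
Triads in D major: D (I), Em (ii), F#m (iii), G (IV), A (V), Bm (vi), C#dim (vii°).
Shared triads with their functions: F#m (iv in C# minor, iii in D major); A (VI in C# minor, V in D major).

F#m, A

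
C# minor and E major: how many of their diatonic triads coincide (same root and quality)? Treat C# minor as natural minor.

7

Diatonic triads of C# minor (natural minor): C#m (i), D#dim (ii°), E (III), F#m (iv), G#m (v), A (VI), B (VII).
Diatonic triads of E major: E (I), F#m (ii), G#m (iii), A (IV), B (V), C#m (vi), D#dim (vii°).
Matching root and quality in both lists: C#m, D#dim, E, F#m, G#m, A, B.
That gives 7 common triads.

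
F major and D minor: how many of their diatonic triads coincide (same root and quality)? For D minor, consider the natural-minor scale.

7

Diatonic triads of F major: F major (I), G minor (ii), A minor (iii), B♭ major (IV), C major (V), D minor (vi), E diminished (vii°).
Diatonic triads of D minor (natural minor): D minor (i), E diminished (ii°), F major (III), G minor (iv), A minor (v), B♭ major (VI), C major (VII).
Matching root and quality in both lists: F major, G minor, A minor, B♭ major, C major, D minor, E diminished.
That gives 7 common triads.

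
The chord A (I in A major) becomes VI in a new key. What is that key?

The numeral VI denotes a major triad on scale degree 6. With A on degree 6, the tonic of the new key is C#.
Degree 6 carries a major triad in minor keys, so the destination is C# minor.
Check: the diatonic triads of C# minor (natural minor) are C#m (i), D#dim (ii°), E (III), F#m (iv), G#m (v), A (VI), B (VII) — A is indeed VI.

C# minor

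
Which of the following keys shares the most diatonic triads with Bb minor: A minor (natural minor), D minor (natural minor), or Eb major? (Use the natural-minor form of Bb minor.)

Eb major

Triads of Bb minor (natural minor): Bb minor (i), C diminished (ii°), Db major (III), Eb minor (iv), F minor (v), Gb major (VI), Ab major (VII).
A minor (natural minor) shares 0: none.
D minor (natural minor) shares 0: none.
Eb major shares 2: Fm, Ab.
The most common triads (2) are shared with Eb major.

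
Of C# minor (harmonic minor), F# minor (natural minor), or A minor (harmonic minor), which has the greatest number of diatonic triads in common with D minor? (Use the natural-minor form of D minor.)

Triads of D minor (natural minor): Dm (i), Edim (ii°), F (III), Gm (iv), Am (v), Bb (VI), C (VII).
C# minor (harmonic minor) shares 0: none.
F# minor (natural minor) shares 0: none.
A minor (harmonic minor) shares 3: Dm, F, Am.
The most common triads (3) are shared with A minor.

A minor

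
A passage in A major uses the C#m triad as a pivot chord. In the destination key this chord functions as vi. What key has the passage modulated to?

The numeral vi denotes a minor triad on scale degree 6. With C# on degree 6, the tonic of the new key is E.
Degree 6 carries a minor triad in major keys, so the destination is E major.
Check: the diatonic triads of E major are E (I), F#m (ii), G#m (iii), A (IV), B (V), C#m (vi), D#dim (vii°) — C#m is indeed vi.

E major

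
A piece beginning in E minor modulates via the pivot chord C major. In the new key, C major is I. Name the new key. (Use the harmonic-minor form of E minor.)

C major

The numeral I denotes a major triad on scale degree 1. With C on degree 1, the tonic of the new key is C.
Degree 1 carries a major triad in major keys, so the destination is C major.
Check: the diatonic triads of C major are C (I), Dm (ii), Em (iii), F (IV), G (V), Am (vi), Bdim (vii°) — C major is indeed I.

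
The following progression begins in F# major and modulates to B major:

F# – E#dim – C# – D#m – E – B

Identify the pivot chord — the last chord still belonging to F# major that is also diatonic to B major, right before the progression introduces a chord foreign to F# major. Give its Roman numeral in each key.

Chords diatonic to F# major: F#, G#m, A#m, B, C#, D#m, E#dim.
Reading the progression, the first chord not in that set is E, so the modulation leaves F# major there.
The chord immediately before E is D#m, which is diatonic to both keys: vi in F# major and iii in B major.

D#m — vi in F# major, iii in B major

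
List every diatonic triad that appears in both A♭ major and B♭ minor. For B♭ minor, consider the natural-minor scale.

Triads in A♭ major: A♭ major (I), B♭ minor (ii), C minor (iii), D♭ major (IV), E♭ major (V), F minor (vi), G diminished (vii°).
Triads in B♭ minor (natural minor): B♭ minor (i), C diminished (ii°), D♭ major (III), E♭ minor (iv), F minor (v), G♭ major (VI), A♭ major (VII).
Shared triads with their functions: A♭ major (I in A♭ major, VII in B♭ minor); B♭ minor (ii in A♭ major, i in B♭ minor); D♭ major (IV in A♭ major, III in B♭ minor); F minor (vi in A♭ major, v in B♭ minor).

A♭, B♭m, D♭, Fm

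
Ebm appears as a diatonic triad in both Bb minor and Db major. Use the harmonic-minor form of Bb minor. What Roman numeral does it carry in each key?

iv in Bb minor; ii in Db major

The scale of Bb minor (harmonic minor) is Bb C Db Eb F Gb A; Eb is degree 4, and the triad built there (Eb-Gb-Bb) is minor, so it is iv.
The scale of Db major is Db Eb F Gb Ab Bb C; Eb is degree 2, and the triad built there (Eb-Gb-Bb) is minor, so it is ii.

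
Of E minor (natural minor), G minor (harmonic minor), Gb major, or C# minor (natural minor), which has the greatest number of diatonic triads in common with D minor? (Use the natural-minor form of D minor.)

Triads of D minor (natural minor): D minor (i), E diminished (ii°), F major (III), G minor (iv), A minor (v), Bb major (VI), C major (VII).
E minor (natural minor) shares 2: Am, C.
G minor (harmonic minor) shares 1: Gm.
Gb major shares 0: none.
C# minor (natural minor) shares 0: none.
The most common triads (2) are shared with E minor.

E minor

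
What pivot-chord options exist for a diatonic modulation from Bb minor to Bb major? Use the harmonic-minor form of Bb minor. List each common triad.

Triads in Bb minor (harmonic minor): Bbm (i), Cdim (ii°), Dbaug (III+), Ebm (iv), F (V), Gb (VI), Adim (vii°).
Triads in Bb major: Bb (I), Cm (ii), Dm (iii), Eb (IV), F (V), Gm (vi), Adim (vii°).
Shared triads with their functions: F (V in Bb minor, V in Bb major); Adim (vii° in Bb minor, vii° in Bb major).

F, Adim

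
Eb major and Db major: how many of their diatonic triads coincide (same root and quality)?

2

Diatonic triads of Eb major: Eb (I), Fm (ii), Gm (iii), Ab (IV), Bb (V), Cm (vi), Ddim (vii°).
Diatonic triads of Db major: Db (I), Ebm (ii), Fm (iii), Gb (IV), Ab (V), Bbm (vi), Cdim (vii°).
Matching root and quality in both lists: Fm, Ab.
That gives 2 common triads.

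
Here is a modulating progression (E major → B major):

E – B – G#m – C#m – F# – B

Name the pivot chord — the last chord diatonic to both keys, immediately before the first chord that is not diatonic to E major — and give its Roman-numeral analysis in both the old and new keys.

Chords diatonic to E major: E, F#m, G#m, A, B, C#m, D#dim.
Reading the progression, the first chord not in that set is F#, so the modulation leaves E major there.
The chord immediately before F# is C#m, which is diatonic to both keys: vi in E major and ii in B major.

C#m — vi in E major, ii in B major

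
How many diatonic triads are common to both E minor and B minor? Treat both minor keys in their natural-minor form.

Diatonic triads of E minor (natural minor): Em (i), F#dim (ii°), G (III), Am (iv), Bm (v), C (VI), D (VII).
Diatonic triads of B minor (natural minor): Bm (i), C#dim (ii°), D (III), Em (iv), F#m (v), G (VI), A (VII).
Matching root and quality in both lists: Em, G, Bm, D.
That gives 4 common triads.

4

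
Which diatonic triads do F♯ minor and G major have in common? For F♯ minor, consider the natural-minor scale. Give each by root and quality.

Bm, D

Triads in F♯ minor (natural minor): F♯ minor (i), G♯ diminished (ii°), A major (III), B minor (iv), C♯ minor (v), D major (VI), E major (VII).
Triads in G major: G major (I), A minor (ii), B minor (iii), C major (IV), D major (V), E minor (vi), F♯ diminished (vii°).
Shared triads with their functions: B minor (iv in F♯ minor, iii in G major); D major (VI in F♯ minor, V in G major).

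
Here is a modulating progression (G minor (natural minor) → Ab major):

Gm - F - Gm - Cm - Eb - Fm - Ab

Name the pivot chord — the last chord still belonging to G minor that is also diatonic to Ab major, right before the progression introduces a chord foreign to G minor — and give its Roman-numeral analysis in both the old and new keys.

Eb — VI in G minor, V in Ab major

Chords diatonic to G minor: Gm, Adim, Bb, Cm, Dm, Eb, F.
Reading the progression, the first chord not in that set is Fm, so the modulation leaves G minor there.
The chord immediately before Fm is Eb, which is diatonic to both keys: VI in G minor and V in Ab major.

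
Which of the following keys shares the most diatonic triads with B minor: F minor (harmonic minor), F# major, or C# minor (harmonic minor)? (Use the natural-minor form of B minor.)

C# minor

Triads of B minor (natural minor): Bm (i), C#dim (ii°), D (III), Em (iv), F#m (v), G (VI), A (VII).
F minor (harmonic minor) shares 0: none.
F# major shares 0: none.
C# minor (harmonic minor) shares 2: F#m, A.
The most common triads (2) are shared with C# minor.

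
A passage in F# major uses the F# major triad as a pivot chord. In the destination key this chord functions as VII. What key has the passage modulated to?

G# minor

The numeral VII denotes a major triad on scale degree 7. With F# on degree 7, the tonic of the new key is G#.
Degree 7 carries a major triad in natural-minor keys, so the destination is G# minor.
Check: the diatonic triads of G# minor (natural minor) are G#m (i), A#dim (ii°), B (III), C#m (iv), D#m (v), E (VI), F# (VII) — F# major is indeed VII.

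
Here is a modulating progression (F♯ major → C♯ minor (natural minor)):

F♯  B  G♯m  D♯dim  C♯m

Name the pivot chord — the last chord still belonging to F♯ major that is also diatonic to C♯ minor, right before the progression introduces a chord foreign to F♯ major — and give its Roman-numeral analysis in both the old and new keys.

G♯m — ii in F♯ major, v in C♯ minor

Chords diatonic to F♯ major: F♯, G♯m, A♯m, B, C♯, D♯m, E♯dim.
Reading the progression, the first chord not in that set is D♯dim, so the modulation leaves F♯ major there.
The chord immediately before D♯dim is G♯m, which is diatonic to both keys: ii in F♯ major and v in C♯ minor.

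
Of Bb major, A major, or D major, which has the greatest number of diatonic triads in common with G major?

Triads of G major: G major (I), A minor (ii), B minor (iii), C major (IV), D major (V), E minor (vi), F# diminished (vii°).
Bb major shares 0: none.
A major shares 2: Bm, D.
D major shares 4: G, Bm, D, Em.
The most common triads (4) are shared with D major.

D major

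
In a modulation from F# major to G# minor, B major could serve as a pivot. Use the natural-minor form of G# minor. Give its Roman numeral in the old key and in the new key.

IV in F# major; III in G# minor

The scale of F# major is F# G# A# B C# D# E#; B is degree 4, and the triad built there (B-D#-F#) is major, so it is IV.
The scale of G# minor (natural minor) is G# A# B C# D# E F#; B is degree 3, and the triad built there (B-D#-F#) is major, so it is III.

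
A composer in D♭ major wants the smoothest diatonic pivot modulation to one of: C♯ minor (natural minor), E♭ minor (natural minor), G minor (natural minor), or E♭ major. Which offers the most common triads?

E♭ minor

Triads of D♭ major: D♭ major (I), E♭ minor (ii), F minor (iii), G♭ major (IV), A♭ major (V), B♭ minor (vi), C diminished (vii°).
C♯ minor (natural minor) shares 0: none.
E♭ minor (natural minor) shares 4: D♭, E♭m, G♭, B♭m.
G minor (natural minor) shares 0: none.
E♭ major shares 2: Fm, A♭.
The most common triads (4) are shared with E♭ minor.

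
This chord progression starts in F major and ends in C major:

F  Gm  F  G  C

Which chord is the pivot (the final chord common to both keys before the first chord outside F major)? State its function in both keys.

F — I in F major, IV in C major

Chords diatonic to F major: F, Gm, Am, B♭, C, Dm, Edim.
Reading the progression, the first chord not in that set is G, so the modulation leaves F major there.
The chord immediately before G is F, which is diatonic to both keys: I in F major and IV in C major.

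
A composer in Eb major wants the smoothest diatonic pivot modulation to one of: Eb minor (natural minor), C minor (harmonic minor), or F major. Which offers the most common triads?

Triads of Eb major: Eb major (I), F minor (ii), G minor (iii), Ab major (IV), Bb major (V), C minor (vi), D diminished (vii°).
Eb minor (natural minor) shares 0: none.
C minor (harmonic minor) shares 4: Fm, Ab, Cm, Ddim.
F major shares 2: Gm, Bb.
The most common triads (4) are shared with C minor.

C minor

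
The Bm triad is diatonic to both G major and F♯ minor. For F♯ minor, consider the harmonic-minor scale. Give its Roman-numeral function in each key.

The scale of G major is G A B C D E F♯; B is degree 3, and the triad built there (B-D-F♯) is minor, so it is iii.
The scale of F♯ minor (harmonic minor) is F♯ G♯ A B C♯ D E♯; B is degree 4, and the triad built there (B-D-F♯) is minor, so it is iv.

iii in G major; iv in F♯ minor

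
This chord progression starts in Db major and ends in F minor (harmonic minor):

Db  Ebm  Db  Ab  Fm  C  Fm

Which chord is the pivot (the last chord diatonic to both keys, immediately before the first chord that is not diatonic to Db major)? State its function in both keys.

Fm — iii in Db major, i in F minor

Chords diatonic to Db major: Db, Ebm, Fm, Gb, Ab, Bbm, Cdim.
Reading the progression, the first chord not in that set is C, so the modulation leaves Db major there.
The chord immediately before C is Fm, which is diatonic to both keys: iii in Db major and i in F minor.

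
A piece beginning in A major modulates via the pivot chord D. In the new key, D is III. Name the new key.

B minor

The numeral III denotes a major triad on scale degree 3. With D on degree 3, the tonic of the new key is B.
Degree 3 carries a major triad in natural-minor keys, so the destination is B minor.
Check: the diatonic triads of B minor (natural minor) are Bm (i), C#dim (ii°), D (III), Em (iv), F#m (v), G (VI), A (VII) — D is indeed III.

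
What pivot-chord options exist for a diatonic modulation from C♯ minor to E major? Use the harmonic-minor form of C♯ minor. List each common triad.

Triads in C♯ minor (harmonic minor): C♯ minor (i), D♯ diminished (ii°), E augmented (III+), F♯ minor (iv), G♯ major (V), A major (VI), B♯ diminished (vii°).
Triads in E major: E major (I), F♯ minor (ii), G♯ minor (iii), A major (IV), B major (V), C♯ minor (vi), D♯ diminished (vii°).
Shared triads with their functions: C♯ minor (i in C♯ minor, vi in E major); D♯ diminished (ii° in C♯ minor, vii° in E major); F♯ minor (iv in C♯ minor, ii in E major); A major (VI in C♯ minor, IV in E major).

C♯m, D♯dim, F♯m, A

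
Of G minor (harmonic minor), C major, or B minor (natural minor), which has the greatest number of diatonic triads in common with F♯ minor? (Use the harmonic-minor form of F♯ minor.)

Triads of F♯ minor (harmonic minor): F♯m (i), G♯dim (ii°), Aaug (III+), Bm (iv), C♯ (V), D (VI), E♯dim (vii°).
G minor (harmonic minor) shares 1: D.
C major shares 0: none.
B minor (natural minor) shares 3: F♯m, Bm, D.
The most common triads (3) are shared with B minor.

B minor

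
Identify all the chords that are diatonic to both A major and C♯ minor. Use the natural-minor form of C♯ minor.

Triads in A major: A (I), Bm (ii), C♯m (iii), D (IV), E (V), F♯m (vi), G♯dim (vii°).
Triads in C♯ minor (natural minor): C♯m (i), D♯dim (ii°), E (III), F♯m (iv), G♯m (v), A (VI), B (VII).
Shared triads with their functions: A (I in A major, VI in C♯ minor); C♯m (iii in A major, i in C♯ minor); E (V in A major, III in C♯ minor); F♯m (vi in A major, iv in C♯ minor).

A, C♯m, E, F♯m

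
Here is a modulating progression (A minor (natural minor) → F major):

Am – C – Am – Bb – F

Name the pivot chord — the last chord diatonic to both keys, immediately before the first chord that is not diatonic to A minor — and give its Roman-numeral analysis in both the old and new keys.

Chords diatonic to A minor: Am, Bdim, C, Dm, Em, F, G.
Reading the progression, the first chord not in that set is Bb, so the modulation leaves A minor there.
The chord immediately before Bb is Am, which is diatonic to both keys: i in A minor and iii in F major.

Am — i in A minor, iii in F major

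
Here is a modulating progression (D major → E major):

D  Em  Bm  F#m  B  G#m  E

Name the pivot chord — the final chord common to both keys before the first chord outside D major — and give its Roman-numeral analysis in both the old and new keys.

Chords diatonic to D major: D, Em, F#m, G, A, Bm, C#dim.
Reading the progression, the first chord not in that set is B, so the modulation leaves D major there.
The chord immediately before B is F#m, which is diatonic to both keys: iii in D major and ii in E major.

F#m — iii in D major, ii in E major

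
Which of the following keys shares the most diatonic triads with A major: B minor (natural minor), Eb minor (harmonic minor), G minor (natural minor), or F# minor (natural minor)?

F# minor

Triads of A major: A major (I), B minor (ii), C# minor (iii), D major (IV), E major (V), F# minor (vi), G# diminished (vii°).
B minor (natural minor) shares 4: A, Bm, D, F#m.
Eb minor (harmonic minor) shares 0: none.
G minor (natural minor) shares 0: none.
F# minor (natural minor) shares 7: A, Bm, C#m, D, E, F#m, G#dim.
The most common triads (7) are shared with F# minor.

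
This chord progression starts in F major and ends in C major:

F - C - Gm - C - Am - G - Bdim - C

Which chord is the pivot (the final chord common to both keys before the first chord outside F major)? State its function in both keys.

Chords diatonic to F major: F, Gm, Am, Bb, C, Dm, Edim.
Reading the progression, the first chord not in that set is G, so the modulation leaves F major there.
The chord immediately before G is Am, which is diatonic to both keys: iii in F major and vi in C major.

Am — iii in F major, vi in C major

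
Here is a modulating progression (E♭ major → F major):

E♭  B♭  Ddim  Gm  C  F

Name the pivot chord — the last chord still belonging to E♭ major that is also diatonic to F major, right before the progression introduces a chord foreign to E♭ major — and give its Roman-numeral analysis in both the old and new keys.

Chords diatonic to E♭ major: E♭, Fm, Gm, A♭, B♭, Cm, Ddim.
Reading the progression, the first chord not in that set is C, so the modulation leaves E♭ major there.
The chord immediately before C is Gm, which is diatonic to both keys: iii in E♭ major and ii in F major.

Gm — iii in E♭ major, ii in F major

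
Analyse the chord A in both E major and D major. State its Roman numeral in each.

The scale of E major is E F# G# A B C# D#; A is degree 4, and the triad built there (A-C#-E) is major, so it is IV.
The scale of D major is D E F# G A B C#; A is degree 5, and the triad built there (A-C#-E) is major, so it is V.

IV in E major; V in D major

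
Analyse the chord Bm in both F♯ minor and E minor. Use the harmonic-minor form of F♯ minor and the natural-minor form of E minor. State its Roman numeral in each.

iv in F♯ minor; v in E minor

The scale of F♯ minor (harmonic minor) is F♯ G♯ A B C♯ D E♯; B is degree 4, and the triad built there (B-D-F♯) is minor, so it is iv.
The scale of E minor (natural minor) is E F♯ G A B C D; B is degree 5, and the triad built there (B-D-F♯) is minor, so it is v.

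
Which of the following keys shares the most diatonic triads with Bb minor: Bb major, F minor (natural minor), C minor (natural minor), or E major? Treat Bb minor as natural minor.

F minor

Triads of Bb minor (natural minor): Bb minor (i), C diminished (ii°), Db major (III), Eb minor (iv), F minor (v), Gb major (VI), Ab major (VII).
Bb major shares 0: none.
F minor (natural minor) shares 4: Bbm, Db, Fm, Ab.
C minor (natural minor) shares 2: Fm, Ab.
E major shares 0: none.
The most common triads (4) are shared with F minor.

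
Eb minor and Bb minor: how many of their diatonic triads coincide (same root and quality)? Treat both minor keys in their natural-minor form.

Diatonic triads of Eb minor (natural minor): Eb minor (i), F diminished (ii°), Gb major (III), Ab minor (iv), Bb minor (v), Cb major (VI), Db major (VII).
Diatonic triads of Bb minor (natural minor): Bb minor (i), C diminished (ii°), Db major (III), Eb minor (iv), F minor (v), Gb major (VI), Ab major (VII).
Matching root and quality in both lists: Eb minor, Gb major, Bb minor, Db major.
That gives 4 common triads.

4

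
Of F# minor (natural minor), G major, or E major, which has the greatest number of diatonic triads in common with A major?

Triads of A major: A major (I), B minor (ii), C# minor (iii), D major (IV), E major (V), F# minor (vi), G# diminished (vii°).
F# minor (natural minor) shares 7: A, Bm, C#m, D, E, F#m, G#dim.
G major shares 2: Bm, D.
E major shares 4: A, C#m, E, F#m.
The most common triads (7) are shared with F# minor.

F# minor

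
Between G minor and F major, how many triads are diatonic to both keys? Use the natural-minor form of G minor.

4

Diatonic triads of G minor (natural minor): G minor (i), A diminished (ii°), Bb major (III), C minor (iv), D minor (v), Eb major (VI), F major (VII).
Diatonic triads of F major: F major (I), G minor (ii), A minor (iii), Bb major (IV), C major (V), D minor (vi), E diminished (vii°).
Matching root and quality in both lists: G minor, Bb major, D minor, F major.
That gives 4 common triads.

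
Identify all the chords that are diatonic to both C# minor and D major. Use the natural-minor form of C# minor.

F#m, A

Triads in C# minor (natural minor): C#m (i), D#dim (ii°), E (III), F#m (iv), G#m (v), A (VI), B (VII).
Triads in D major: D (I), Em (ii), F#m (iii), G (IV), A (V), Bm (vi), C#dim (vii°).
Shared triads with their functions: F#m (iv in C# minor, iii in D major); A (VI in C# minor, V in D major).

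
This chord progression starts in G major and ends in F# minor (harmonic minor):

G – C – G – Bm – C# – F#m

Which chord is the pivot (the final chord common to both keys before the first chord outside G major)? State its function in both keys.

Chords diatonic to G major: G, Am, Bm, C, D, Em, F#dim.
Reading the progression, the first chord not in that set is C#, so the modulation leaves G major there.
The chord immediately before C# is Bm, which is diatonic to both keys: iii in G major and iv in F# minor.

Bm — iii in G major, iv in F# minor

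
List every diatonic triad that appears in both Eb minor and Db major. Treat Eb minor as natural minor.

Ebm, Gb, Bbm, Db

Triads in Eb minor (natural minor): Ebm (i), Fdim (ii°), Gb (III), Abm (iv), Bbm (v), Cb (VI), Db (VII).
Triads in Db major: Db (I), Ebm (ii), Fm (iii), Gb (IV), Ab (V), Bbm (vi), Cdim (vii°).
Shared triads with their functions: Ebm (i in Eb minor, ii in Db major); Gb (III in Eb minor, IV in Db major); Bbm (v in Eb minor, vi in Db major); Db (VII in Eb minor, I in Db major).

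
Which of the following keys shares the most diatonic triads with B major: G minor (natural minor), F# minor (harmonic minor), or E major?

E major

Triads of B major: B (I), C#m (ii), D#m (iii), E (IV), F# (V), G#m (vi), A#dim (vii°).
G minor (natural minor) shares 0: none.
F# minor (harmonic minor) shares 0: none.
E major shares 4: B, C#m, E, G#m.
The most common triads (4) are shared with E major.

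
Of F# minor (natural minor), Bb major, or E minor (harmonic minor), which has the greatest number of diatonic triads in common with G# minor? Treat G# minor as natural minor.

F# minor

Triads of G# minor (natural minor): G#m (i), A#dim (ii°), B (III), C#m (iv), D#m (v), E (VI), F# (VII).
F# minor (natural minor) shares 2: C#m, E.
Bb major shares 0: none.
E minor (harmonic minor) shares 1: B.
The most common triads (2) are shared with F# minor.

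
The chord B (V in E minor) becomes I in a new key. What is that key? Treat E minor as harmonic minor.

The numeral I denotes a major triad on scale degree 1. With B on degree 1, the tonic of the new key is B.
Degree 1 carries a major triad in major keys, so the destination is B major.
Check: the diatonic triads of B major are B (I), C#m (ii), D#m (iii), E (IV), F# (V), G#m (vi), A#dim (vii°) — B is indeed I.

B major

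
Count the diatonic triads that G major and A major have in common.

Diatonic triads of G major: G (I), Am (ii), Bm (iii), C (IV), D (V), Em (vi), F♯dim (vii°).
Diatonic triads of A major: A (I), Bm (ii), C♯m (iii), D (IV), E (V), F♯m (vi), G♯dim (vii°).
Matching root and quality in both lists: Bm, D.
That gives 2 common triads.

2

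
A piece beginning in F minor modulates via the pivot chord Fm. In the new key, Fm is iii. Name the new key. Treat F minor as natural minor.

The numeral iii denotes a minor triad on scale degree 3. With F on degree 3, the tonic of the new key is D♭.
Degree 3 carries a minor triad in major keys, so the destination is D♭ major.
Check: the diatonic triads of D♭ major are D♭ (I), E♭m (ii), Fm (iii), G♭ (IV), A♭ (V), B♭m (vi), Cdim (vii°) — Fm is indeed iii.

D♭ major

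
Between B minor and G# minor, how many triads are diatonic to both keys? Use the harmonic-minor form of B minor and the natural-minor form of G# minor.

Diatonic triads of B minor (harmonic minor): Bm (i), C#dim (ii°), Daug (III+), Em (iv), F# (V), G (VI), A#dim (vii°).
Diatonic triads of G# minor (natural minor): G#m (i), A#dim (ii°), B (III), C#m (iv), D#m (v), E (VI), F# (VII).
Matching root and quality in both lists: F#, A#dim.
That gives 2 common triads.

2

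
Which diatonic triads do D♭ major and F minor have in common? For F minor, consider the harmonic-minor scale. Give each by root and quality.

D♭, Fm, B♭m

Triads in D♭ major: D♭ (I), E♭m (ii), Fm (iii), G♭ (IV), A♭ (V), B♭m (vi), Cdim (vii°).
Triads in F minor (harmonic minor): Fm (i), Gdim (ii°), A♭aug (III+), B♭m (iv), C (V), D♭ (VI), Edim (vii°).
Shared triads with their functions: D♭ (I in D♭ major, VI in F minor); Fm (iii in D♭ major, i in F minor); B♭m (vi in D♭ major, iv in F minor).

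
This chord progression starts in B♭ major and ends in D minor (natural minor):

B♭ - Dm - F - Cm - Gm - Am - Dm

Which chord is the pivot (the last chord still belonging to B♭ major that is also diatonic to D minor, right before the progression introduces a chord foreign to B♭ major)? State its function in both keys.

Gm — vi in B♭ major, iv in D minor

Chords diatonic to B♭ major: B♭, Cm, Dm, E♭, F, Gm, Adim.
Reading the progression, the first chord not in that set is Am, so the modulation leaves B♭ major there.
The chord immediately before Am is Gm, which is diatonic to both keys: vi in B♭ major and iv in D minor.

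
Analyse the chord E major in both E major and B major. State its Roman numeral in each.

The scale of E major is E F# G# A B C# D#; E is degree 1, and the triad built there (E-G#-B) is major, so it is I.
The scale of B major is B C# D# E F# G# A#; E is degree 4, and the triad built there (E-G#-B) is major, so it is IV.

I in E major; IV in B major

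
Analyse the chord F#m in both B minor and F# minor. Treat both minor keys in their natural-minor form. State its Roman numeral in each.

The scale of B minor (natural minor) is B C# D E F# G A; F# is degree 5, and the triad built there (F#-A-C#) is minor, so it is v.
The scale of F# minor (natural minor) is F# G# A B C# D E; F# is degree 1, and the triad built there (F#-A-C#) is minor, so it is i.

v in B minor; i in F# minor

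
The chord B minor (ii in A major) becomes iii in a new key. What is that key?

The numeral iii denotes a minor triad on scale degree 3. With B on degree 3, the tonic of the new key is G.
Degree 3 carries a minor triad in major keys, so the destination is G major.
Check: the diatonic triads of G major are G (I), Am (ii), Bm (iii), C (IV), D (V), Em (vi), F#dim (vii°) — B minor is indeed iii.

G major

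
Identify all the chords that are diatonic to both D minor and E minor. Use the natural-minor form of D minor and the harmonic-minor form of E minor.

Am, C

Triads in D minor (natural minor): Dm (i), Edim (ii°), F (III), Gm (iv), Am (v), Bb (VI), C (VII).
Triads in E minor (harmonic minor): Em (i), F#dim (ii°), Gaug (III+), Am (iv), B (V), C (VI), D#dim (vii°).
Shared triads with their functions: Am (v in D minor, iv in E minor); C (VII in D minor, VI in E minor).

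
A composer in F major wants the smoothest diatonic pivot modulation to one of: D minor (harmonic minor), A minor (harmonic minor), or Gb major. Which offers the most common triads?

D minor

Triads of F major: F (I), Gm (ii), Am (iii), Bb (IV), C (V), Dm (vi), Edim (vii°).
D minor (harmonic minor) shares 4: Gm, Bb, Dm, Edim.
A minor (harmonic minor) shares 3: F, Am, Dm.
Gb major shares 0: none.
The most common triads (4) are shared with D minor.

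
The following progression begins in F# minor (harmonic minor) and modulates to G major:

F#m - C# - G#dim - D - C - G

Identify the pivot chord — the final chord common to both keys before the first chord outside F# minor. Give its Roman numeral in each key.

D — VI in F# minor, V in G major

Chords diatonic to F# minor: F#m, G#dim, Aaug, Bm, C#, D, E#dim.
Reading the progression, the first chord not in that set is C, so the modulation leaves F# minor there.
The chord immediately before C is D, which is diatonic to both keys: VI in F# minor and V in G major.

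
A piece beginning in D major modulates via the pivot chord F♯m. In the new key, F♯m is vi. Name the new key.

The numeral vi denotes a minor triad on scale degree 6. With F♯ on degree 6, the tonic of the new key is A.
Degree 6 carries a minor triad in major keys, so the destination is A major.
Check: the diatonic triads of A major are A (I), Bm (ii), C♯m (iii), D (IV), E (V), F♯m (vi), G♯dim (vii°) — F♯m is indeed vi.

A major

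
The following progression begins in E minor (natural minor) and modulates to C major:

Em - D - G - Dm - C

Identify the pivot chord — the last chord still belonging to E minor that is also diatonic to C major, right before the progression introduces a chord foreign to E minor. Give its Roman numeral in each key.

G — III in E minor, V in C major

Chords diatonic to E minor: Em, F#dim, G, Am, Bm, C, D.
Reading the progression, the first chord not in that set is Dm, so the modulation leaves E minor there.
The chord immediately before Dm is G, which is diatonic to both keys: III in E minor and V in C major.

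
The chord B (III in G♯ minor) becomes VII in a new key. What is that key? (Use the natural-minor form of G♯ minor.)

C♯ minor

The numeral VII denotes a major triad on scale degree 7. With B on degree 7, the tonic of the new key is C♯.
Degree 7 carries a major triad in natural-minor keys, so the destination is C♯ minor.
Check: the diatonic triads of C♯ minor (natural minor) are C♯m (i), D♯dim (ii°), E (III), F♯m (iv), G♯m (v), A (VI), B (VII) — B is indeed VII.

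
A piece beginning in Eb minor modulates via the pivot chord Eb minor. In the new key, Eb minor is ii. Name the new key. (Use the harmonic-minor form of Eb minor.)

Db major

The numeral ii denotes a minor triad on scale degree 2. With Eb on degree 2, the tonic of the new key is Db.
Degree 2 carries a minor triad in major keys, so the destination is Db major.
Check: the diatonic triads of Db major are Db (I), Ebm (ii), Fm (iii), Gb (IV), Ab (V), Bbm (vi), Cdim (vii°) — Eb minor is indeed ii.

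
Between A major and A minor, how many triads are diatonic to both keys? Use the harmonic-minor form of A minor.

2

Diatonic triads of A major: A major (I), B minor (ii), C♯ minor (iii), D major (IV), E major (V), F♯ minor (vi), G♯ diminished (vii°).
Diatonic triads of A minor (harmonic minor): A minor (i), B diminished (ii°), C augmented (III+), D minor (iv), E major (V), F major (VI), G♯ diminished (vii°).
Matching root and quality in both lists: E major, G♯ diminished.
That gives 2 common triads.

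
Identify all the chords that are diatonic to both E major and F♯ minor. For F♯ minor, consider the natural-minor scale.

Triads in E major: E major (I), F♯ minor (ii), G♯ minor (iii), A major (IV), B major (V), C♯ minor (vi), D♯ diminished (vii°).
Triads in F♯ minor (natural minor): F♯ minor (i), G♯ diminished (ii°), A major (III), B minor (iv), C♯ minor (v), D major (VI), E major (VII).
Shared triads with their functions: E major (I in E major, VII in F♯ minor); F♯ minor (ii in E major, i in F♯ minor); A major (IV in E major, III in F♯ minor); C♯ minor (vi in E major, v in F♯ minor).

E, F♯m, A, C♯m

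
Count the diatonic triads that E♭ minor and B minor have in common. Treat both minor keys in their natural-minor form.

0

Diatonic triads of E♭ minor (natural minor): E♭m (i), Fdim (ii°), G♭ (III), A♭m (iv), B♭m (v), C♭ (VI), D♭ (VII).
Diatonic triads of B minor (natural minor): Bm (i), C♯dim (ii°), D (III), Em (iv), F♯m (v), G (VI), A (VII).
No triad has the same root and quality in both keys.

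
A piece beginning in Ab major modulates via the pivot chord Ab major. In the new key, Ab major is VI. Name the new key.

C minor

The numeral VI denotes a major triad on scale degree 6. With Ab on degree 6, the tonic of the new key is C.
Degree 6 carries a major triad in minor keys, so the destination is C minor.
Check: the diatonic triads of C minor (natural minor) are Cm (i), Ddim (ii°), Eb (III), Fm (iv), Gm (v), Ab (VI), Bb (VII) — Ab major is indeed VI.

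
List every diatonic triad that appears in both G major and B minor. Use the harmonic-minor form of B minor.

Triads in G major: G major (I), A minor (ii), B minor (iii), C major (IV), D major (V), E minor (vi), F# diminished (vii°).
Triads in B minor (harmonic minor): B minor (i), C# diminished (ii°), D augmented (III+), E minor (iv), F# major (V), G major (VI), A# diminished (vii°).
Shared triads with their functions: G major (I in G major, VI in B minor); B minor (iii in G major, i in B minor); E minor (vi in G major, iv in B minor).

G, Bm, Em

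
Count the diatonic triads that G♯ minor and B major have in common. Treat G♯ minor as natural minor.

7

Diatonic triads of G♯ minor (natural minor): G♯m (i), A♯dim (ii°), B (III), C♯m (iv), D♯m (v), E (VI), F♯ (VII).
Diatonic triads of B major: B (I), C♯m (ii), D♯m (iii), E (IV), F♯ (V), G♯m (vi), A♯dim (vii°).
Matching root and quality in both lists: G♯m, A♯dim, B, C♯m, D♯m, E, F♯.
That gives 7 common triads.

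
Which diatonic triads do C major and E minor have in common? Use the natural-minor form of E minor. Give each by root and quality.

C, Em, G, Am

Triads in C major: C (I), Dm (ii), Em (iii), F (IV), G (V), Am (vi), Bdim (vii°).
Triads in E minor (natural minor): Em (i), F#dim (ii°), G (III), Am (iv), Bm (v), C (VI), D (VII).
Shared triads with their functions: C (I in C major, VI in E minor); Em (iii in C major, i in E minor); G (V in C major, III in E minor); Am (vi in C major, iv in E minor).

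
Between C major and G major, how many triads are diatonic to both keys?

4

Diatonic triads of C major: C (I), Dm (ii), Em (iii), F (IV), G (V), Am (vi), Bdim (vii°).
Diatonic triads of G major: G (I), Am (ii), Bm (iii), C (IV), D (V), Em (vi), F#dim (vii°).
Matching root and quality in both lists: C, Em, G, Am.
That gives 4 common triads.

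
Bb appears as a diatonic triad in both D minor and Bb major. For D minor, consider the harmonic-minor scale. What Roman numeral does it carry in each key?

VI in D minor; I in Bb major

The scale of D minor (harmonic minor) is D E F G A Bb C#; Bb is degree 6, and the triad built there (Bb-D-F) is major, so it is VI.
The scale of Bb major is Bb C D Eb F G A; Bb is degree 1, and the triad built there (Bb-D-F) is major, so it is I.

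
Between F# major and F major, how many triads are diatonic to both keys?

Diatonic triads of F# major: F# (I), G#m (ii), A#m (iii), B (IV), C# (V), D#m (vi), E#dim (vii°).
Diatonic triads of F major: F (I), Gm (ii), Am (iii), Bb (IV), C (V), Dm (vi), Edim (vii°).
No triad has the same root and quality in both keys.

0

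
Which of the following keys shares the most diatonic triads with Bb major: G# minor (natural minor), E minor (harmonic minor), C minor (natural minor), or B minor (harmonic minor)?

C minor

Triads of Bb major: Bb (I), Cm (ii), Dm (iii), Eb (IV), F (V), Gm (vi), Adim (vii°).
G# minor (natural minor) shares 0: none.
E minor (harmonic minor) shares 0: none.
C minor (natural minor) shares 4: Bb, Cm, Eb, Gm.
B minor (harmonic minor) shares 0: none.
The most common triads (4) are shared with C minor.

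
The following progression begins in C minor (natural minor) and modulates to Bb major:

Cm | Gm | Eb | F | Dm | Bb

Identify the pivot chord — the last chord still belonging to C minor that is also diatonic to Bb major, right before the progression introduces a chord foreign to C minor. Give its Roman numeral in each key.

Eb — III in C minor, IV in Bb major

Chords diatonic to C minor: Cm, Ddim, Eb, Fm, Gm, Ab, Bb.
Reading the progression, the first chord not in that set is F, so the modulation leaves C minor there.
The chord immediately before F is Eb, which is diatonic to both keys: III in C minor and IV in Bb major.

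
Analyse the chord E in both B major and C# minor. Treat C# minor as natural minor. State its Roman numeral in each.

The scale of B major is B C# D# E F# G# A#; E is degree 4, and the triad built there (E-G#-B) is major, so it is IV.
The scale of C# minor (natural minor) is C# D# E F# G# A B; E is degree 3, and the triad built there (E-G#-B) is major, so it is III.

IV in B major; III in C# minor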